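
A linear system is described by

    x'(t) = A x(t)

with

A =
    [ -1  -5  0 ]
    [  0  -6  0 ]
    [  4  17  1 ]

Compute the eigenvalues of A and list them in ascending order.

det(sI - A) = s^3 - (tr A)s^2 + (M11 + M22 + M33)s - det A, where Mii is the 2×2 principal minor of A obtained by deleting row i and column i.
tr A = (-1) + (-6) + 1 = -6; M11 = (-6)·1 - 0·17 = -6 - 0 = -6; M22 = (-1)·1 - 0·4 = -1 - 0 = -1; M33 = (-1)·(-6) - (-5)·0 = 6 - 0 = 6; sum of minors = -1.
det A = (-1)·((-6)·1 - 0·17) - (-5)·(0·1 - 0·4) + 0·(0·17 - (-6)·4) = (-1)·(-6) - (-5)·0 + 0·24 = 6.
So p(s) = det(sI - A) = s^3 + 6s^2 - s - 6.
Rational-root test: any integer root divides -6. Testing small divisors, s = -1 works: p(-1) = -1 + 6 + 1 + (-6) = 0, so (s + 1) is a factor.
Dividing, p(s) = (s + 1)(s^2 + 5s - 6).
Factor s^2 + 5s - 6: two numbers with sum -5 and product -6 are 1 and -6, so s^2 + 5s - 6 = (s - 1)(s + 6).
Hence p(s) = (s - 1) (s + 1) (s + 6), with roots -6, -1, 1.
At least one eigenvalue has non-negative real part, so the system is not asymptotically stable.

-6, -1, 1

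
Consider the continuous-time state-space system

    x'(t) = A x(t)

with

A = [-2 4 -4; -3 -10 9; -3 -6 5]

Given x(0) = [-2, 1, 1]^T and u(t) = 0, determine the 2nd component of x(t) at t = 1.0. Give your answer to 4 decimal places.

1.7631

det(sI - A) = s^3 - (tr A)s^2 + (M11 + M22 + M33)s - det A, where Mii is the 2×2 principal minor of A obtained by deleting row i and column i.
tr A = (-2) + (-10) + 5 = -7; M11 = (-10)·5 - 9·(-6) = -50 - (-54) = 4; M22 = (-2)·5 - (-4)·(-3) = -10 - 12 = -22; M33 = (-2)·(-10) - 4·(-3) = 20 - (-12) = 32; sum of minors = 14.
det A = (-2)·((-10)·5 - 9·(-6)) - 4·((-3)·5 - 9·(-3)) + (-4)·((-3)·(-6) - (-10)·(-3)) = (-2)·4 - 4·12 + (-4)·(-12) = -8.
So p(s) = det(sI - A) = s^3 + 7s^2 + 14s + 8.
Rational-root test: any integer root divides 8. Testing small divisors, s = -1 works: p(-1) = -1 + 7 + (-14) + 8 = 0, so (s + 1) is a factor.
Dividing, p(s) = (s + 1)(s^2 + 6s + 8).
Factor s^2 + 6s + 8: two numbers with sum -6 and product 8 are -2 and -4, so s^2 + 6s + 8 = (s + 2)(s + 4).
Hence p(s) = (s + 1) (s + 2) (s + 4), with roots -4, -2, -1.
The eigenvalues -4, -2, -1 are distinct and real, so A is diagonalisable and x(t) = e^{At} x(0) = V diag(e^{λ_i t}) V^{-1} x(0), where the columns of V are the eigenvectors.
λ = -4: A - (-4)I = [[2, 4, -4], [-3, -6, 9], [-3, -6, 9]]. v must be orthogonal to every row; (row 1) × (row 2) = [12, -6, 0], so take v_1 = [2, -1, 0]^T.
λ = -2: A - (-2)I = [[0, 4, -4], [-3, -8, 9], [-3, -6, 7]]. v must be orthogonal to every row; (row 1) × (row 2) = [4, 12, 12], so take v_2 = [1, 3, 3]^T.
λ = -1: A - (-1)I = [[-1, 4, -4], [-3, -9, 9], [-3, -6, 6]]. v must be orthogonal to every row; (row 1) × (row 2) = [0, 21, 21], so take v_3 = [0, 1, 1]^T.
V = [v_1 v_2 v_3] = [[2, 1, 0], [-1, 3, 1], [0, 3, 1]] has det V = 1, so V^{-1} = adj(V)/det V = [[0, -1, 1], [1, 2, -2], [-3, -6, 7]].
Modal coordinates z(0) = V^{-1} x(0): 0·(-2) + (-1)·1 + 1·1 = 0; 1·(-2) + 2·1 + (-2)·1 = -2; (-3)·(-2) + (-6)·1 + 7·1 = 7; so z(0) = [0, -2, 7]^T.
x_2(t) = Σ_i (v_i)_2 · z_i(0) · e^{λ_i t} (row 2 of V times the modal terms).
x_2(1.0) = (-1)·0·e^{-4·1.0} + 3·(-2)·e^{-2·1.0} + 1·7·e^{-1·1.0} = 0·0.018316 + (-6)·0.135335 + 7·0.367879 = 1.7631.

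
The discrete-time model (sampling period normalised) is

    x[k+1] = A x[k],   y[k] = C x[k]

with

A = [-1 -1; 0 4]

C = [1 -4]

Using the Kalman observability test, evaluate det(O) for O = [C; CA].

-21

CA = [[-1, -17]]
Observability matrix O = [C; CA] = [[1, -4], [-1, -17]]
det(O) = 1·(-17) - (-4)·(-1) = -17 - 4 = -21
Since det(O) ≠ 0, rank(O) = 2 and the system is completely observable.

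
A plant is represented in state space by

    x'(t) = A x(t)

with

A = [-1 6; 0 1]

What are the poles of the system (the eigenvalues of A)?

-1, 1

det(sI - A) = s^2 - (tr A)s + det A, with tr A = (-1) + 1 = 0 and det A = (-1)·1 - 6·0 = -1 - 0 = -1.
So p(s) = det(sI - A) = s^2 - 1.
Factor s^2 - 1: two numbers with sum 0 and product -1 are 1 and -1, so s^2 - 1 = (s - 1)(s + 1).
Hence p(s) = (s - 1) (s + 1), with roots -1, 1.
At least one eigenvalue has non-negative real part, so the system is not asymptotically stable.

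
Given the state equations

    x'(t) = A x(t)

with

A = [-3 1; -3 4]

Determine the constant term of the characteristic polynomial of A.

-9

For a 2×2 matrix, det(sI - A) = s^2 - (tr A)s + det A.
tr A = 1, det A = -9.
So p(s) = s^2 - s - 9.
The constant term is -9.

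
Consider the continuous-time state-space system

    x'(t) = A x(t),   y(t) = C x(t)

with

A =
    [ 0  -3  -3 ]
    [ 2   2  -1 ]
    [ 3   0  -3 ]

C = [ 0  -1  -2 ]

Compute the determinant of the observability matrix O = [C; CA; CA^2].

93

CA = [[-8, -2, 7]]
CA^2 = [[17, 20, 5]]
Observability matrix O = [C; CA; CA^2] = [[0, -1, -2], [-8, -2, 7], [17, 20, 5]]
Expanding along the first row, det(O) = 0·((-2)·5 - 7·20) - (-1)·((-8)·5 - 7·17) + (-2)·((-8)·20 - (-2)·17) = 0·(-150) - (-1)·(-159) + (-2)·(-126) = 93
Since det(O) ≠ 0, rank(O) = 3 and the system is completely observable.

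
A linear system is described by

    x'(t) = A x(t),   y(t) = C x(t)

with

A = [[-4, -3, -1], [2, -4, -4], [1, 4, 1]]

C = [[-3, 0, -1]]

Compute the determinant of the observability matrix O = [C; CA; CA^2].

500

CA = [[11, 5, 2]]
CA^2 = [[-32, -45, -29]]
Observability matrix O = [C; CA; CA^2] = [[-3, 0, -1], [11, 5, 2], [-32, -45, -29]]
Expanding along the first row, det(O) = (-3)·(5·(-29) - 2·(-45)) - 0·(11·(-29) - 2·(-32)) + (-1)·(11·(-45) - 5·(-32)) = (-3)·(-55) - 0·(-255) + (-1)·(-335) = 500
Since det(O) ≠ 0, rank(O) = 3 and the system is completely observable.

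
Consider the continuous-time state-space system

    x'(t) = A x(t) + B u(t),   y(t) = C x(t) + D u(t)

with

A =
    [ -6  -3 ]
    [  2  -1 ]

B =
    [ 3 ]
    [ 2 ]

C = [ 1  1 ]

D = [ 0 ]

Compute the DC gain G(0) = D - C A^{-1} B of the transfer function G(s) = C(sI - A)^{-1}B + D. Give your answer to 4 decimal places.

1.2500

G(0) = C(-A)^{-1}B + D = -C A^{-1} B + D.
det A = 12, so A^{-1} = (1/12)·adj(A) = [[-1/12, 1/4], [-1/6, -1/2]]
A^{-1} B = [1/4, -3/2]^T
C A^{-1} B = -5/4
G(0) = D - C A^{-1} B = 0 - (-5/4) = 5/4 ≈ 1.2500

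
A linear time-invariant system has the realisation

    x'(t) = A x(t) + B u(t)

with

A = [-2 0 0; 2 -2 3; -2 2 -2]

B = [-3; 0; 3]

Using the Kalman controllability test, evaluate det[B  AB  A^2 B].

AB = [[6], [3], [0]]
A^2B = [[-12], [6], [-6]]
Controllability matrix C = [B  AB  A^2B] = [[-3, 6, -12], [0, 3, 6], [3, 0, -6]]
Expanding along the first row, det(C) = (-3)·(3·(-6) - 6·0) - 6·(0·(-6) - 6·3) + (-12)·(0·0 - 3·3) = (-3)·(-18) - 6·(-18) + (-12)·(-9) = 270
Since det(C) ≠ 0, rank(C) = 3 and the system is completely controllable.

270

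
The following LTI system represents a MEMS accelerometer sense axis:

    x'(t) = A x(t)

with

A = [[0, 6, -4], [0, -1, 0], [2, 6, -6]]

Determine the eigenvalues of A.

det(sI - A) = s^3 - (tr A)s^2 + (M11 + M22 + M33)s - det A, where Mii is the 2×2 principal minor of A obtained by deleting row i and column i.
tr A = 0 + (-1) + (-6) = -7; M11 = (-1)·(-6) - 0·6 = 6 - 0 = 6; M22 = 0·(-6) - (-4)·2 = 0 - (-8) = 8; M33 = 0·(-1) - 6·0 = 0 - 0 = 0; sum of minors = 14.
det A = 0·((-1)·(-6) - 0·6) - 6·(0·(-6) - 0·2) + (-4)·(0·6 - (-1)·2) = 0·6 - 6·0 + (-4)·2 = -8.
So p(s) = det(sI - A) = s^3 + 7s^2 + 14s + 8.
Rational-root test: any integer root divides 8. Testing small divisors, s = -1 works: p(-1) = -1 + 7 + (-14) + 8 = 0, so (s + 1) is a factor.
Dividing, p(s) = (s + 1)(s^2 + 6s + 8).
Factor s^2 + 6s + 8: two numbers with sum -6 and product 8 are -2 and -4, so s^2 + 6s + 8 = (s + 2)(s + 4).
Hence p(s) = (s + 1) (s + 2) (s + 4), with roots -4, -2, -1.
All eigenvalues have negative real part, so the system is asymptotically stable.

-4, -2, -1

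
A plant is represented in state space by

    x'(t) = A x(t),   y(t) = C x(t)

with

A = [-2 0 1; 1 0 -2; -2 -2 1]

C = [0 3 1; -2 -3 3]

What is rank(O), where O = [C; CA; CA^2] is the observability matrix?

CA = [[1, -2, -5], [-5, -6, 7]]
CA^2 = [[6, 10, 0], [-10, -14, 14]]
Observability matrix O = [C; CA; CA^2] = [[0, 3, 1], [-2, -3, 3], [1, -2, -5], [-5, -6, 7], [6, 10, 0], [-10, -14, 14]]
Take the 3×3 submatrix of O formed by rows 1, 2, 3: [[0, 3, 1], [-2, -3, 3], [1, -2, -5]]. Its determinant is 0·((-3)·(-5) - 3·(-2)) - 3·((-2)·(-5) - 3·1) + 1·((-2)·(-2) - (-3)·1) = 0·21 - 3·7 + 1·7 = -14 ≠ 0.
So rank(O) ≥ 3; since O has 3 columns, rank(O) = 3.
rank(O) = 3 = n, so the pair (A, C) is completely observable.

3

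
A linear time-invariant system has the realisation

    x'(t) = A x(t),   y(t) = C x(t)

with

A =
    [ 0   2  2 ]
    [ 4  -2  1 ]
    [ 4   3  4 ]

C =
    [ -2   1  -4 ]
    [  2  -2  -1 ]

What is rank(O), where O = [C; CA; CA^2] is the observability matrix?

3

CA = [[-12, -18, -19], [-12, 5, -2]]
CA^2 = [[-148, -45, -118], [12, -40, -27]]
Observability matrix O = [C; CA; CA^2] = [[-2, 1, -4], [2, -2, -1], [-12, -18, -19], [-12, 5, -2], [-148, -45, -118], [12, -40, -27]]
Take the 3×3 submatrix of O formed by rows 1, 2, 3: [[-2, 1, -4], [2, -2, -1], [-12, -18, -19]]. Its determinant is (-2)·((-2)·(-19) - (-1)·(-18)) - 1·(2·(-19) - (-1)·(-12)) + (-4)·(2·(-18) - (-2)·(-12)) = (-2)·20 - 1·(-50) + (-4)·(-60) = 250 ≠ 0.
So rank(O) ≥ 3; since O has 3 columns, rank(O) = 3.
rank(O) = 3 = n, so the pair (A, C) is completely observable.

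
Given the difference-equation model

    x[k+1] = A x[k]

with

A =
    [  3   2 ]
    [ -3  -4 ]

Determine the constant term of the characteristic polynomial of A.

-6

For a 2×2 matrix, det(zI - A) = z^2 - (tr A)z + det A.
tr A = -1, det A = -6.
So p(z) = z^2 + z - 6.
The constant term is -6.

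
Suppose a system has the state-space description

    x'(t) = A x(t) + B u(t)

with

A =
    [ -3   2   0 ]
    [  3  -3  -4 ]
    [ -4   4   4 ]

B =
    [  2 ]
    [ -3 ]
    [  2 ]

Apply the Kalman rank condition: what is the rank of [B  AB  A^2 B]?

3

AB = [[-12], [7], [-12]]
A^2B = [[50], [-9], [28]]
Controllability matrix C = [B  AB  A^2B] = [[2, -12, 50], [-3, 7, -9], [2, -12, 28]]
det(C) = 2·(7·28 - (-9)·(-12)) - (-12)·((-3)·28 - (-9)·2) + 50·((-3)·(-12) - 7·2) = 2·88 - (-12)·(-66) + 50·22 = 484 ≠ 0, so rank(C) = 3.
rank(C) = 3 = n, so the pair (A, B) is completely controllable.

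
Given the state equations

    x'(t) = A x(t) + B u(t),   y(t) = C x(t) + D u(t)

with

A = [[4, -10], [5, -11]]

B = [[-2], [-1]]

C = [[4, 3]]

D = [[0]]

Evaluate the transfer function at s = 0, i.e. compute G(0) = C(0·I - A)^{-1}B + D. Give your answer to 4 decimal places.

-11.0000

G(0) = C(-A)^{-1}B + D = -C A^{-1} B + D.
det A = 6, so A^{-1} = (1/6)·adj(A) = [[-11/6, 5/3], [-5/6, 2/3]]
A^{-1} B = [2, 1]^T
C A^{-1} B = 11
G(0) = D - C A^{-1} B = 0 - (11) = -11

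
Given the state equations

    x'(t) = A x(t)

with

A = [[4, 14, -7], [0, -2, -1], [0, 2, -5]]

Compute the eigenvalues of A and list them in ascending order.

-4, -3, 4

det(sI - A) = s^3 - (tr A)s^2 + (M11 + M22 + M33)s - det A, where Mii is the 2×2 principal minor of A obtained by deleting row i and column i.
tr A = 4 + (-2) + (-5) = -3; M11 = (-2)·(-5) - (-1)·2 = 10 - (-2) = 12; M22 = 4·(-5) - (-7)·0 = -20 - 0 = -20; M33 = 4·(-2) - 14·0 = -8 - 0 = -8; sum of minors = -16.
det A = 4·((-2)·(-5) - (-1)·2) - 14·(0·(-5) - (-1)·0) + (-7)·(0·2 - (-2)·0) = 4·12 - 14·0 + (-7)·0 = 48.
So p(s) = det(sI - A) = s^3 + 3s^2 - 16s - 48.
Rational-root test: any integer root divides -48. Testing small divisors, s = -3 works: p(-3) = -27 + 27 + 48 + (-48) = 0, so (s + 3) is a factor.
Dividing, p(s) = (s + 3)(s^2 - 16).
Factor s^2 - 16: two numbers with sum 0 and product -16 are 4 and -4, so s^2 - 16 = (s - 4)(s + 4).
Hence p(s) = (s - 4) (s + 3) (s + 4), with roots -4, -3, 4.
At least one eigenvalue has non-negative real part, so the system is not asymptotically stable.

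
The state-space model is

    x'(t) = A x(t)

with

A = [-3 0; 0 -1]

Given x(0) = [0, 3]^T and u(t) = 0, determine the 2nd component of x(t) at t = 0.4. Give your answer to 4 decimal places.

2.0110

det(sI - A) = s^2 - (tr A)s + det A, with tr A = (-3) + (-1) = -4 and det A = (-3)·(-1) - 0·0 = 3 - 0 = 3.
So p(s) = det(sI - A) = s^2 + 4s + 3.
Factor s^2 + 4s + 3: two numbers with sum -4 and product 3 are -1 and -3, so s^2 + 4s + 3 = (s + 1)(s + 3).
Hence p(s) = (s + 1) (s + 3), with roots -3, -1.
The eigenvalues -3, -1 are distinct and real, so A is diagonalisable and x(t) = e^{At} x(0) = V diag(e^{λ_i t}) V^{-1} x(0), where the columns of V are the eigenvectors.
λ = -3: A - (-3)I = [[0, 0], [0, 2]]. Row 2 gives 0·v1 + 2·v2 = 0, so take v_1 = [1, 0]^T.
λ = -1: A - (-1)I = [[-2, 0], [0, 0]]. Row 1 gives (-2)·v1 + 0·v2 = 0, so take v_2 = [0, 1]^T.
V = [v_1 v_2] = [[1, 0], [0, 1]] has det V = 1, so V^{-1} = adj(V)/det V = [[1, 0], [0, 1]].
Modal coordinates z(0) = V^{-1} x(0): 1·0 + 0·3 = 0; 0·0 + 1·3 = 3; so z(0) = [0, 3]^T.
x_2(t) = Σ_i (v_i)_2 · z_i(0) · e^{λ_i t} (row 2 of V times the modal terms).
x_2(0.4) = 0·0·e^{-3·0.4} + 1·3·e^{-1·0.4} = 0·0.301194 + 3·0.670320 = 2.0110.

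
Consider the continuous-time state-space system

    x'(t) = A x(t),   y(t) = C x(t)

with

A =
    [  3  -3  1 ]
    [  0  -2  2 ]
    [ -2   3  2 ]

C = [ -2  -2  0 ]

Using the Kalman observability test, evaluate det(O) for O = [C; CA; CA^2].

104

CA = [[-6, 10, -6]]
CA^2 = [[-6, -20, 2]]
Observability matrix O = [C; CA; CA^2] = [[-2, -2, 0], [-6, 10, -6], [-6, -20, 2]]
Expanding along the first row, det(O) = (-2)·(10·2 - (-6)·(-20)) - (-2)·((-6)·2 - (-6)·(-6)) + 0·((-6)·(-20) - 10·(-6)) = (-2)·(-100) - (-2)·(-48) + 0·180 = 104
Since det(O) ≠ 0, rank(O) = 3 and the system is completely observable.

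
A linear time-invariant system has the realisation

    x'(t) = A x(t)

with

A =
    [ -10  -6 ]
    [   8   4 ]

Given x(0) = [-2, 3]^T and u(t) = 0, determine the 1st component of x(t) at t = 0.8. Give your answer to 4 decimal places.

det(sI - A) = s^2 - (tr A)s + det A, with tr A = (-10) + 4 = -6 and det A = (-10)·4 - (-6)·8 = -40 - (-48) = 8.
So p(s) = det(sI - A) = s^2 + 6s + 8.
Factor s^2 + 6s + 8: two numbers with sum -6 and product 8 are -2 and -4, so s^2 + 6s + 8 = (s + 2)(s + 4).
Hence p(s) = (s + 2) (s + 4), with roots -4, -2.
The eigenvalues -4, -2 are distinct and real, so A is diagonalisable and x(t) = e^{At} x(0) = V diag(e^{λ_i t}) V^{-1} x(0), where the columns of V are the eigenvectors.
λ = -4: A - (-4)I = [[-6, -6], [8, 8]]. Row 1 gives (-6)·v1 + (-6)·v2 = 0, so take v_1 = [1, -1]^T.
λ = -2: A - (-2)I = [[-8, -6], [8, 6]]. Row 1 gives (-8)·v1 + (-6)·v2 = 0, so take v_2 = [3, -4]^T.
V = [v_1 v_2] = [[1, 3], [-1, -4]] has det V = -1, so V^{-1} = adj(V)/det V = [[4, 3], [-1, -1]].
Modal coordinates z(0) = V^{-1} x(0): 4·(-2) + 3·3 = 1; (-1)·(-2) + (-1)·3 = -1; so z(0) = [1, -1]^T.
x_1(t) = Σ_i (v_i)_1 · z_i(0) · e^{λ_i t} (row 1 of V times the modal terms).
x_1(0.8) = 1·1·e^{-4·0.8} + 3·(-1)·e^{-2·0.8} = 1·0.040762 + (-3)·0.201897 = -0.5649.

-0.5649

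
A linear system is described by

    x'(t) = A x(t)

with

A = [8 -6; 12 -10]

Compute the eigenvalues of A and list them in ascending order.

-4, 2

det(sI - A) = s^2 - (tr A)s + det A, with tr A = 8 + (-10) = -2 and det A = 8·(-10) - (-6)·12 = -80 - (-72) = -8.
So p(s) = det(sI - A) = s^2 + 2s - 8.
Factor s^2 + 2s - 8: two numbers with sum -2 and product -8 are 2 and -4, so s^2 + 2s - 8 = (s - 2)(s + 4).
Hence p(s) = (s - 2) (s + 4), with roots -4, 2.
At least one eigenvalue has non-negative real part, so the system is not asymptotically stable.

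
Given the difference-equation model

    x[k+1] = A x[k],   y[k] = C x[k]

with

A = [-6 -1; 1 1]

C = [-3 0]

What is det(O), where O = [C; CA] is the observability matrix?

-9

CA = [[18, 3]]
Observability matrix O = [C; CA] = [[-3, 0], [18, 3]]
det(O) = (-3)·3 - 0·18 = -9 - 0 = -9
Since det(O) ≠ 0, rank(O) = 2 and the system is completely observable.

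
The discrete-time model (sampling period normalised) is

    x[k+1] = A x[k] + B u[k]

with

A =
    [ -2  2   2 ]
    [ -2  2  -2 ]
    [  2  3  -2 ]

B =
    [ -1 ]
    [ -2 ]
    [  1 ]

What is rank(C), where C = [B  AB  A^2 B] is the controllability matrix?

3

AB = [[0], [-4], [-10]]
A^2B = [[-28], [12], [8]]
Controllability matrix C = [B  AB  A^2B] = [[-1, 0, -28], [-2, -4, 12], [1, -10, 8]]
det(C) = (-1)·((-4)·8 - 12·(-10)) - 0·((-2)·8 - 12·1) + (-28)·((-2)·(-10) - (-4)·1) = (-1)·88 - 0·(-28) + (-28)·24 = -760 ≠ 0, so rank(C) = 3.
rank(C) = 3 = n, so the pair (A, B) is completely controllable.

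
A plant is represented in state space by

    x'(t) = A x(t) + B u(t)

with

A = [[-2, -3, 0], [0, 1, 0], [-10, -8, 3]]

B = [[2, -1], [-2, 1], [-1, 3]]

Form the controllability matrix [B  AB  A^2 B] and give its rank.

2

AB = [[2, -1], [-2, 1], [-7, 11]]
A^2B = [[2, -1], [-2, 1], [-25, 35]]
Controllability matrix C = [B  AB  A^2B] = [[2, -1, 2, -1, 2, -1], [-2, 1, -2, 1, -2, 1], [-1, 3, -7, 11, -25, 35]]
The rows r1, r2, r3 of C are linearly dependent: r1 + r2 = 0 (check each entry), so rank(C) ≤ 2.
The 2×2 minor from rows 1, 3, columns 1, 2 is 2·3 - (-1)·(-1) = 6 - 1 = 5 ≠ 0, so rank(C) = 2.
rank(C) = 2 < n = 3, so the pair (A, B) is not completely controllable.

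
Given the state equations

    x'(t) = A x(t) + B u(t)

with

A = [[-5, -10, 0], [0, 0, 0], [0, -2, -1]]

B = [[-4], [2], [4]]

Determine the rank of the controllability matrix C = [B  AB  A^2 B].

2

AB = [[0], [0], [-8]]
A^2B = [[0], [0], [8]]
Controllability matrix C = [B  AB  A^2B] = [[-4, 0, 0], [2, 0, 0], [4, -8, 8]]
The rows r1, r2, r3 of C are linearly dependent: r1 + 2·r2 = 0 (check each entry), so rank(C) ≤ 2.
The 2×2 minor from rows 1, 3, columns 1, 2 is (-4)·(-8) - 0·4 = 32 - 0 = 32 ≠ 0, so rank(C) = 2.
rank(C) = 2 < n = 3, so the pair (A, B) is not completely controllable.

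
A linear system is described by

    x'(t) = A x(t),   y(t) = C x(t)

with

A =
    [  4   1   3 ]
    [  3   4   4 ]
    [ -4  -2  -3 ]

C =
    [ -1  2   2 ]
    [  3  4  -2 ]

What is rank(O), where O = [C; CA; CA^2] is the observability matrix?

CA = [[-6, 3, -1], [32, 23, 31]]
CA^2 = [[-11, 8, -3], [73, 62, 95]]
Observability matrix O = [C; CA; CA^2] = [[-1, 2, 2], [3, 4, -2], [-6, 3, -1], [32, 23, 31], [-11, 8, -3], [73, 62, 95]]
Take the 3×3 submatrix of O formed by rows 1, 2, 3: [[-1, 2, 2], [3, 4, -2], [-6, 3, -1]]. Its determinant is (-1)·(4·(-1) - (-2)·3) - 2·(3·(-1) - (-2)·(-6)) + 2·(3·3 - 4·(-6)) = (-1)·2 - 2·(-15) + 2·33 = 94 ≠ 0.
So rank(O) ≥ 3; since O has 3 columns, rank(O) = 3.
rank(O) = 3 = n, so the pair (A, C) is completely observable.

3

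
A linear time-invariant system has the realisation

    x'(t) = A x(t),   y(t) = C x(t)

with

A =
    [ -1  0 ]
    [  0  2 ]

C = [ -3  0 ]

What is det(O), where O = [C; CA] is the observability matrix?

0

CA = [[3, 0]]
Observability matrix O = [C; CA] = [[-3, 0], [3, 0]]
det(O) = (-3)·0 - 0·3 = 0 - 0 = 0
Since det(O) = 0, rank(O) < 2 and the system is not completely observable.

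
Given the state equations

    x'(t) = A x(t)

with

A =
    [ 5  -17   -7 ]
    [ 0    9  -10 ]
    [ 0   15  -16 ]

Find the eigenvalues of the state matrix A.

-6, -1, 5

det(sI - A) = s^3 - (tr A)s^2 + (M11 + M22 + M33)s - det A, where Mii is the 2×2 principal minor of A obtained by deleting row i and column i.
tr A = 5 + 9 + (-16) = -2; M11 = 9·(-16) - (-10)·15 = -144 - (-150) = 6; M22 = 5·(-16) - (-7)·0 = -80 - 0 = -80; M33 = 5·9 - (-17)·0 = 45 - 0 = 45; sum of minors = -29.
det A = 5·(9·(-16) - (-10)·15) - (-17)·(0·(-16) - (-10)·0) + (-7)·(0·15 - 9·0) = 5·6 - (-17)·0 + (-7)·0 = 30.
So p(s) = det(sI - A) = s^3 + 2s^2 - 29s - 30.
Rational-root test: any integer root divides -30. Testing small divisors, s = -1 works: p(-1) = -1 + 2 + 29 + (-30) = 0, so (s + 1) is a factor.
Dividing, p(s) = (s + 1)(s^2 + s - 30).
Factor s^2 + s - 30: two numbers with sum -1 and product -30 are 5 and -6, so s^2 + s - 30 = (s - 5)(s + 6).
Hence p(s) = (s - 5) (s + 1) (s + 6), with roots -6, -1, 5.
At least one eigenvalue has non-negative real part, so the system is not asymptotically stable.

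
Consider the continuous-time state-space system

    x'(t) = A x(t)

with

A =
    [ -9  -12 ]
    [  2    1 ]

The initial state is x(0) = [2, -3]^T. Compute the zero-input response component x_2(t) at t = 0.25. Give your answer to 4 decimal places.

-2.1605

det(sI - A) = s^2 - (tr A)s + det A, with tr A = (-9) + 1 = -8 and det A = (-9)·1 - (-12)·2 = -9 - (-24) = 15.
So p(s) = det(sI - A) = s^2 + 8s + 15.
Factor s^2 + 8s + 15: two numbers with sum -8 and product 15 are -3 and -5, so s^2 + 8s + 15 = (s + 3)(s + 5).
Hence p(s) = (s + 3) (s + 5), with roots -5, -3.
The eigenvalues -5, -3 are distinct and real, so A is diagonalisable and x(t) = e^{At} x(0) = V diag(e^{λ_i t}) V^{-1} x(0), where the columns of V are the eigenvectors.
λ = -5: A - (-5)I = [[-4, -12], [2, 6]]. Row 1 gives (-4)·v1 + (-12)·v2 = 0, so take v_1 = [3, -1]^T.
λ = -3: A - (-3)I = [[-6, -12], [2, 4]]. Row 1 gives (-6)·v1 + (-12)·v2 = 0, so take v_2 = [-2, 1]^T.
V = [v_1 v_2] = [[3, -2], [-1, 1]] has det V = 1, so V^{-1} = adj(V)/det V = [[1, 2], [1, 3]].
Modal coordinates z(0) = V^{-1} x(0): 1·2 + 2·(-3) = -4; 1·2 + 3·(-3) = -7; so z(0) = [-4, -7]^T.
x_2(t) = Σ_i (v_i)_2 · z_i(0) · e^{λ_i t} (row 2 of V times the modal terms).
x_2(0.25) = (-1)·(-4)·e^{-5·0.25} + 1·(-7)·e^{-3·0.25} = 4·0.286505 + (-7)·0.472367 = -2.1605.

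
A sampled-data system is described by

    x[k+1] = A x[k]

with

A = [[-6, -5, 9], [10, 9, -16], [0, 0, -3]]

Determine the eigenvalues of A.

det(zI - A) = z^3 - (tr A)z^2 + (M11 + M22 + M33)z - det A, where Mii is the 2×2 principal minor of A obtained by deleting row i and column i.
tr A = (-6) + 9 + (-3) = 0; M11 = 9·(-3) - (-16)·0 = -27 - 0 = -27; M22 = (-6)·(-3) - 9·0 = 18 - 0 = 18; M33 = (-6)·9 - (-5)·10 = -54 - (-50) = -4; sum of minors = -13.
det A = (-6)·(9·(-3) - (-16)·0) - (-5)·(10·(-3) - (-16)·0) + 9·(10·0 - 9·0) = (-6)·(-27) - (-5)·(-30) + 9·0 = 12.
So p(z) = det(zI - A) = z^3 - 13z - 12.
Rational-root test: any integer root divides -12. Testing small divisors, z = -1 works: p(-1) = -1 + 0 + 13 + (-12) = 0, so (z + 1) is a factor.
Dividing, p(z) = (z + 1)(z^2 - z - 12).
Factor z^2 - z - 12: two numbers with sum 1 and product -12 are 4 and -3, so z^2 - z - 12 = (z - 4)(z + 3).
Hence p(z) = (z - 4) (z + 1) (z + 3), with roots -3, -1, 4.

-3, -1, 4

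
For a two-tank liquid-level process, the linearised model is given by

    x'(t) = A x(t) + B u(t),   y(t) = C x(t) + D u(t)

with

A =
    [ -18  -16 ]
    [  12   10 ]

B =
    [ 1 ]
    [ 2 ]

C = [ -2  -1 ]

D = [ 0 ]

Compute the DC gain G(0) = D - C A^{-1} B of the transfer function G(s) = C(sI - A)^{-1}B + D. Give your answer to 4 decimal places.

G(0) = C(-A)^{-1}B + D = -C A^{-1} B + D.
det A = 12, so A^{-1} = (1/12)·adj(A) = [[5/6, 4/3], [-1, -3/2]]
A^{-1} B = [7/2, -4]^T
C A^{-1} B = -3
G(0) = D - C A^{-1} B = 0 - (-3) = 3

3.0000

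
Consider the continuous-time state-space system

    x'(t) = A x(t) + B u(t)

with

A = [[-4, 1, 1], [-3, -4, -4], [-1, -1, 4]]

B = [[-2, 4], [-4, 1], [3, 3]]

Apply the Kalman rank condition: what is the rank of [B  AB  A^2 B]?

3

AB = [[7, -12], [10, -28], [18, 7]]
A^2B = [[0, 27], [-133, 120], [55, 68]]
Controllability matrix C = [B  AB  A^2B] = [[-2, 4, 7, -12, 0, 27], [-4, 1, 10, -28, -133, 120], [3, 3, 18, 7, 55, 68]]
Take the 3×3 submatrix of C formed by columns 1, 2, 3: [[-2, 4, 7], [-4, 1, 10], [3, 3, 18]]. Its determinant is (-2)·(1·18 - 10·3) - 4·((-4)·18 - 10·3) + 7·((-4)·3 - 1·3) = (-2)·(-12) - 4·(-102) + 7·(-15) = 327 ≠ 0.
So rank(C) ≥ 3; since C has 3 rows, rank(C) = 3.
rank(C) = 3 = n, so the pair (A, B) is completely controllable.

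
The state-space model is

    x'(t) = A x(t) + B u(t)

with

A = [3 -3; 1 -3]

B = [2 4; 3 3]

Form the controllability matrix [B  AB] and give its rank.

2

AB = [[-3, 3], [-7, -5]]
Controllability matrix C = [B  AB] = [[2, 4, -3, 3], [3, 3, -7, -5]]
Take the 2×2 submatrix of C formed by columns 1, 2: [[2, 4], [3, 3]]. Its determinant is 2·3 - 4·3 = 6 - 12 = -6 ≠ 0.
So rank(C) ≥ 2; since C has 2 rows, rank(C) = 2.
rank(C) = 2 = n, so the pair (A, B) is completely controllable.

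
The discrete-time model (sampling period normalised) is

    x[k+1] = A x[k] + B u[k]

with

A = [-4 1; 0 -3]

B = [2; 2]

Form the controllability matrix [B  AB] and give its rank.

AB = [[-6], [-6]]
Controllability matrix C = [B  AB] = [[2, -6], [2, -6]]
Every column of C is a scalar multiple of column 1 = [2, 2] (multipliers 1, -3), so the columns span a one-dimensional space.
C ≠ 0, hence rank(C) = 1.
rank(C) = 1 < n = 2, so the pair (A, B) is not completely controllable.

1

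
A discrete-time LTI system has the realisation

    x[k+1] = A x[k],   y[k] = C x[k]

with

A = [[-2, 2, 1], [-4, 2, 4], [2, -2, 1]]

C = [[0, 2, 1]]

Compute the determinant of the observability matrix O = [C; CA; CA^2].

CA = [[-6, 2, 9]]
CA^2 = [[22, -26, 11]]
Observability matrix O = [C; CA; CA^2] = [[0, 2, 1], [-6, 2, 9], [22, -26, 11]]
Expanding along the first row, det(O) = 0·(2·11 - 9·(-26)) - 2·((-6)·11 - 9·22) + 1·((-6)·(-26) - 2·22) = 0·256 - 2·(-264) + 1·112 = 640
Since det(O) ≠ 0, rank(O) = 3 and the system is completely observable.

640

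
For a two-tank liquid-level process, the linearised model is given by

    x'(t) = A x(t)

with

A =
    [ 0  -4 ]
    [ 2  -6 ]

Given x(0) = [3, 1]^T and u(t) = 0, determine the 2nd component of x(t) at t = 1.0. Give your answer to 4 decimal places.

0.2524

det(sI - A) = s^2 - (tr A)s + det A, with tr A = 0 + (-6) = -6 and det A = 0·(-6) - (-4)·2 = 0 - (-8) = 8.
So p(s) = det(sI - A) = s^2 + 6s + 8.
Factor s^2 + 6s + 8: two numbers with sum -6 and product 8 are -2 and -4, so s^2 + 6s + 8 = (s + 2)(s + 4).
Hence p(s) = (s + 2) (s + 4), with roots -4, -2.
The eigenvalues -4, -2 are distinct and real, so A is diagonalisable and x(t) = e^{At} x(0) = V diag(e^{λ_i t}) V^{-1} x(0), where the columns of V are the eigenvectors.
λ = -4: A - (-4)I = [[4, -4], [2, -2]]. Row 1 gives 4·v1 + (-4)·v2 = 0, so take v_1 = [1, 1]^T.
λ = -2: A - (-2)I = [[2, -4], [2, -4]]. Row 1 gives 2·v1 + (-4)·v2 = 0, so take v_2 = [-2, -1]^T.
V = [v_1 v_2] = [[1, -2], [1, -1]] has det V = 1, so V^{-1} = adj(V)/det V = [[-1, 2], [-1, 1]].
Modal coordinates z(0) = V^{-1} x(0): (-1)·3 + 2·1 = -1; (-1)·3 + 1·1 = -2; so z(0) = [-1, -2]^T.
x_2(t) = Σ_i (v_i)_2 · z_i(0) · e^{λ_i t} (row 2 of V times the modal terms).
x_2(1.0) = 1·(-1)·e^{-4·1.0} + (-1)·(-2)·e^{-2·1.0} = (-1)·0.018316 + 2·0.135335 = 0.2524.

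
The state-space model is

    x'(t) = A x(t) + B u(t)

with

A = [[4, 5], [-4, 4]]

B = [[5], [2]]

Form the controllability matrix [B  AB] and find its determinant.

AB = [[30], [-12]]
Controllability matrix C = [B  AB] = [[5, 30], [2, -12]]
det(C) = 5·(-12) - 30·2 = -60 - 60 = -120
Since det(C) ≠ 0, rank(C) = 2 and the system is completely controllable.

-120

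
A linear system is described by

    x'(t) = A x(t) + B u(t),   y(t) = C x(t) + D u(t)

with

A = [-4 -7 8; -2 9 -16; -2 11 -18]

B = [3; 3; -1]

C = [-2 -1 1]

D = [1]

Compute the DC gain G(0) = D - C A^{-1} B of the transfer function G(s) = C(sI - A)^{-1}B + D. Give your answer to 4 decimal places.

G(0) = C(-A)^{-1}B + D = -C A^{-1} B + D.
det A = -60, so A^{-1} = (1/-60)·adj(A) = [[-7/30, 19/30, -2/3], [1/15, -22/15, 4/3], [1/15, -29/30, 5/6]]
A^{-1} B = [28/15, -83/15, -53/15]^T
C A^{-1} B = -26/15
G(0) = D - C A^{-1} B = 1 - (-26/15) = 41/15 ≈ 2.7333

2.7333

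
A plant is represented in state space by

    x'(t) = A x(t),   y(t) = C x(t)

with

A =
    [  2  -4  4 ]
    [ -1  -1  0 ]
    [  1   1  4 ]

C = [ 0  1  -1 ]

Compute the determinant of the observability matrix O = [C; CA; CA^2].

CA = [[-2, -2, -4]]
CA^2 = [[-6, 6, -24]]
Observability matrix O = [C; CA; CA^2] = [[0, 1, -1], [-2, -2, -4], [-6, 6, -24]]
Expanding along the first row, det(O) = 0·((-2)·(-24) - (-4)·6) - 1·((-2)·(-24) - (-4)·(-6)) + (-1)·((-2)·6 - (-2)·(-6)) = 0·72 - 1·24 + (-1)·(-24) = 0
Since det(O) = 0, rank(O) < 3 and the system is not completely observable.

0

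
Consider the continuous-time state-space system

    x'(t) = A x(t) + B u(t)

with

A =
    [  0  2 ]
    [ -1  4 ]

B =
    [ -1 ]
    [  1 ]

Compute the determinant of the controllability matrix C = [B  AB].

-7

AB = [[2], [5]]
Controllability matrix C = [B  AB] = [[-1, 2], [1, 5]]
det(C) = (-1)·5 - 2·1 = -5 - 2 = -7
Since det(C) ≠ 0, rank(C) = 2 and the system is completely controllable.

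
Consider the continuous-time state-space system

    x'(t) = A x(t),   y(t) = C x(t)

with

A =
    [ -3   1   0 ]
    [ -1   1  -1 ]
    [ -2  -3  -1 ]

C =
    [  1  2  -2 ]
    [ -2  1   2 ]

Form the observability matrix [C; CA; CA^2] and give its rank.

CA = [[-1, 9, 0], [1, -7, -3]]
CA^2 = [[-6, 8, -9], [10, 3, 10]]
Observability matrix O = [C; CA; CA^2] = [[1, 2, -2], [-2, 1, 2], [-1, 9, 0], [1, -7, -3], [-6, 8, -9], [10, 3, 10]]
Take the 3×3 submatrix of O formed by rows 1, 2, 3: [[1, 2, -2], [-2, 1, 2], [-1, 9, 0]]. Its determinant is 1·(1·0 - 2·9) - 2·((-2)·0 - 2·(-1)) + (-2)·((-2)·9 - 1·(-1)) = 1·(-18) - 2·2 + (-2)·(-17) = 12 ≠ 0.
So rank(O) ≥ 3; since O has 3 columns, rank(O) = 3.
rank(O) = 3 = n, so the pair (A, C) is completely observable.

3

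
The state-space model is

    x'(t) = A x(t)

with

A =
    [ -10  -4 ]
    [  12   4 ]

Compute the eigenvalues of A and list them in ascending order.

det(sI - A) = s^2 - (tr A)s + det A, with tr A = (-10) + 4 = -6 and det A = (-10)·4 - (-4)·12 = -40 - (-48) = 8.
So p(s) = det(sI - A) = s^2 + 6s + 8.
Factor s^2 + 6s + 8: two numbers with sum -6 and product 8 are -2 and -4, so s^2 + 6s + 8 = (s + 2)(s + 4).
Hence p(s) = (s + 2) (s + 4), with roots -4, -2.
All eigenvalues have negative real part, so the system is asymptotically stable.

-4, -2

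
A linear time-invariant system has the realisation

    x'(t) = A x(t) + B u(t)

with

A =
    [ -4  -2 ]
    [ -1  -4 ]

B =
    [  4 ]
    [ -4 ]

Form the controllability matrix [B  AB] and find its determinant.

16

AB = [[-8], [12]]
Controllability matrix C = [B  AB] = [[4, -8], [-4, 12]]
det(C) = 4·12 - (-8)·(-4) = 48 - 32 = 16
Since det(C) ≠ 0, rank(C) = 2 and the system is completely controllable.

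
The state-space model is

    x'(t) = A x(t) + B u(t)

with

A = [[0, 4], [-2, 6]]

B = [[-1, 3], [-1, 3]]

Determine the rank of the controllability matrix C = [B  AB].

1

AB = [[-4, 12], [-4, 12]]
Controllability matrix C = [B  AB] = [[-1, 3, -4, 12], [-1, 3, -4, 12]]
Every column of C is a scalar multiple of column 1 = [-1, -1] (multipliers 1, -3, 4, -12), so the columns span a one-dimensional space.
C ≠ 0, hence rank(C) = 1.
rank(C) = 1 < n = 2, so the pair (A, B) is not completely controllable.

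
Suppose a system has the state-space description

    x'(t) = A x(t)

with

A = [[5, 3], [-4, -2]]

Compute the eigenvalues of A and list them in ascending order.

det(sI - A) = s^2 - (tr A)s + det A, with tr A = 5 + (-2) = 3 and det A = 5·(-2) - 3·(-4) = -10 - (-12) = 2.
So p(s) = det(sI - A) = s^2 - 3s + 2.
Factor s^2 - 3s + 2: two numbers with sum 3 and product 2 are 2 and 1, so s^2 - 3s + 2 = (s - 2)(s - 1).
Hence p(s) = (s - 2) (s - 1), with roots 1, 2.
At least one eigenvalue has non-negative real part, so the system is not asymptotically stable.

1, 2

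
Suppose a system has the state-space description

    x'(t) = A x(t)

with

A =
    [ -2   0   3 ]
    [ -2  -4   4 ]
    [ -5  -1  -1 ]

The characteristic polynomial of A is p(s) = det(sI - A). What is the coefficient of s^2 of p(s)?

Expand det(sI - A) for the 3×3 matrix.
p(s) = s^3 + 7s^2 + 33s + 70.
(Check: constant term = det(-A) = (-1)^3 det A = 70; coefficient of s^2 = -tr A = 7.)
The coefficient of s^2 is 7.

7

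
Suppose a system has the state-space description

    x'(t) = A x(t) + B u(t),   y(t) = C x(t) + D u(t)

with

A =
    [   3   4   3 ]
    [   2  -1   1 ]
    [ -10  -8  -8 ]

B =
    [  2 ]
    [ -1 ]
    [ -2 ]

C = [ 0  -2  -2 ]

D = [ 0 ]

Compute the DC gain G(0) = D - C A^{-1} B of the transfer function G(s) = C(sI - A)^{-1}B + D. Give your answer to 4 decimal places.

G(0) = C(-A)^{-1}B + D = -C A^{-1} B + D.
det A = -6, so A^{-1} = (1/-6)·adj(A) = [[-8/3, -4/3, -7/6], [-1, -1, -1/2], [13/3, 8/3, 11/6]]
A^{-1} B = [-5/3, 0, 7/3]^T
C A^{-1} B = -14/3
G(0) = D - C A^{-1} B = 0 - (-14/3) = 14/3 ≈ 4.6667

4.6667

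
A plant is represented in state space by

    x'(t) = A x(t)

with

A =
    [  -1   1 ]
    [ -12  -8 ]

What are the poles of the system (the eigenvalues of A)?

-5, -4

det(sI - A) = s^2 - (tr A)s + det A, with tr A = (-1) + (-8) = -9 and det A = (-1)·(-8) - 1·(-12) = 8 - (-12) = 20.
So p(s) = det(sI - A) = s^2 + 9s + 20.
Factor s^2 + 9s + 20: two numbers with sum -9 and product 20 are -4 and -5, so s^2 + 9s + 20 = (s + 4)(s + 5).
Hence p(s) = (s + 4) (s + 5), with roots -5, -4.
All eigenvalues have negative real part, so the system is asymptotically stable.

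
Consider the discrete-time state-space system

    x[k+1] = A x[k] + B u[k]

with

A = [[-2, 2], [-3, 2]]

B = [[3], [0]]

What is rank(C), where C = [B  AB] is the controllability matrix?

2

AB = [[-6], [-9]]
Controllability matrix C = [B  AB] = [[3, -6], [0, -9]]
det(C) = 3·(-9) - (-6)·0 = -27 - 0 = -27 ≠ 0, so rank(C) = 2.
rank(C) = 2 = n, so the pair (A, B) is completely controllable.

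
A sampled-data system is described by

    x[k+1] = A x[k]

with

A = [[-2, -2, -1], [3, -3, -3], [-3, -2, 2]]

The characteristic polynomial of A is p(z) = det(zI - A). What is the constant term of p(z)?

Expand det(zI - A) for the 3×3 matrix.
p(z) = z^3 + 3z^2 - 7z - 33.
(Check: constant term = det(-A) = (-1)^3 det A = -33; coefficient of z^2 = -tr A = 3.)
The constant term is -33.

-33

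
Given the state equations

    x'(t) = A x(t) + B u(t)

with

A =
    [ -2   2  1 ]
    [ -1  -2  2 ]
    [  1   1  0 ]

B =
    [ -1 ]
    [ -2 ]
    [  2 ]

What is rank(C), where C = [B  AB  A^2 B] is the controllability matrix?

AB = [[0], [9], [-3]]
A^2B = [[15], [-24], [9]]
Controllability matrix C = [B  AB  A^2B] = [[-1, 0, 15], [-2, 9, -24], [2, -3, 9]]
det(C) = (-1)·(9·9 - (-24)·(-3)) - 0·((-2)·9 - (-24)·2) + 15·((-2)·(-3) - 9·2) = (-1)·9 - 0·30 + 15·(-12) = -189 ≠ 0, so rank(C) = 3.
rank(C) = 3 = n, so the pair (A, B) is completely controllable.

3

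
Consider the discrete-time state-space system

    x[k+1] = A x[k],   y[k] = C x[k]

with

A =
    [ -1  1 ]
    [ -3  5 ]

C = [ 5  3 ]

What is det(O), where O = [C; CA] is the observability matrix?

CA = [[-14, 20]]
Observability matrix O = [C; CA] = [[5, 3], [-14, 20]]
det(O) = 5·20 - 3·(-14) = 100 - (-42) = 142
Since det(O) ≠ 0, rank(O) = 2 and the system is completely observable.

142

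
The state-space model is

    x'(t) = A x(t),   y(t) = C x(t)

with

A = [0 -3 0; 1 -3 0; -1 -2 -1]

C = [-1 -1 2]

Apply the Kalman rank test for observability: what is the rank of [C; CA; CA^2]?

CA = [[-3, 2, -2]]
CA^2 = [[4, 7, 2]]
Observability matrix O = [C; CA; CA^2] = [[-1, -1, 2], [-3, 2, -2], [4, 7, 2]]
det(O) = (-1)·(2·2 - (-2)·7) - (-1)·((-3)·2 - (-2)·4) + 2·((-3)·7 - 2·4) = (-1)·18 - (-1)·2 + 2·(-29) = -74 ≠ 0, so rank(O) = 3.
rank(O) = 3 = n, so the pair (A, C) is completely observable.

3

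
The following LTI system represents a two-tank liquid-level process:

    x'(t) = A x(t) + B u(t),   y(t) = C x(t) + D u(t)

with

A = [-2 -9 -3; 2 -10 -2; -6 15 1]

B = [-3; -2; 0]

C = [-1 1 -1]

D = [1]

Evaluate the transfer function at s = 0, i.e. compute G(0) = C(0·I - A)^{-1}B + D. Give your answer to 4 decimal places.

G(0) = C(-A)^{-1}B + D = -C A^{-1} B + D.
det A = -40, so A^{-1} = (1/-40)·adj(A) = [[-1/2, 9/10, 3/10], [-1/4, 1/2, 1/4], [3/4, -21/10, -19/20]]
A^{-1} B = [-3/10, -1/4, 39/20]^T
C A^{-1} B = -19/10
G(0) = D - C A^{-1} B = 1 - (-19/10) = 29/10 ≈ 2.9000

2.9000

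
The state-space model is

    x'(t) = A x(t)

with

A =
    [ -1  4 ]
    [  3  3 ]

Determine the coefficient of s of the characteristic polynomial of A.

-2

For a 2×2 matrix, det(sI - A) = s^2 - (tr A)s + det A.
tr A = 2, det A = -15.
So p(s) = s^2 - 2s - 15.
The coefficient of s is -2.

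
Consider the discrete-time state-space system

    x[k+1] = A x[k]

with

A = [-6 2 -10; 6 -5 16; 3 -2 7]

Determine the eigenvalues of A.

-3, -1, 0

det(zI - A) = z^3 - (tr A)z^2 + (M11 + M22 + M33)z - det A, where Mii is the 2×2 principal minor of A obtained by deleting row i and column i.
tr A = (-6) + (-5) + 7 = -4; M11 = (-5)·7 - 16·(-2) = -35 - (-32) = -3; M22 = (-6)·7 - (-10)·3 = -42 - (-30) = -12; M33 = (-6)·(-5) - 2·6 = 30 - 12 = 18; sum of minors = 3.
det A = (-6)·((-5)·7 - 16·(-2)) - 2·(6·7 - 16·3) + (-10)·(6·(-2) - (-5)·3) = (-6)·(-3) - 2·(-6) + (-10)·3 = 0.
So p(z) = det(zI - A) = z^3 + 4z^2 + 3z.
The constant term is 0, so p(z) = z(z^2 + 4z + 3).
Factor z^2 + 4z + 3: two numbers with sum -4 and product 3 are -1 and -3, so z^2 + 4z + 3 = (z + 1)(z + 3).
Hence p(z) = z (z + 1) (z + 3), with roots -3, -1, 0.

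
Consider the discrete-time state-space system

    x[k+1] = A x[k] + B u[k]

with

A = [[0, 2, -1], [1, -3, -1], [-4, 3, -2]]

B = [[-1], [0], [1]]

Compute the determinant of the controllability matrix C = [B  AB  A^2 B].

AB = [[-1], [-2], [2]]
A^2B = [[-6], [3], [-6]]
Controllability matrix C = [B  AB  A^2B] = [[-1, -1, -6], [0, -2, 3], [1, 2, -6]]
Expanding along the first row, det(C) = (-1)·((-2)·(-6) - 3·2) - (-1)·(0·(-6) - 3·1) + (-6)·(0·2 - (-2)·1) = (-1)·6 - (-1)·(-3) + (-6)·2 = -21
Since det(C) ≠ 0, rank(C) = 3 and the system is completely controllable.

-21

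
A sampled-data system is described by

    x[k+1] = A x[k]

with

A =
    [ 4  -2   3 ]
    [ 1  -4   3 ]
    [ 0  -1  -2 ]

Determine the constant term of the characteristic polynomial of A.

-37

Expand det(zI - A) for the 3×3 matrix.
p(z) = z^3 + 2z^2 - 11z - 37.
(Check: constant term = det(-A) = (-1)^3 det A = -37; coefficient of z^2 = -tr A = 2.)
The constant term is -37.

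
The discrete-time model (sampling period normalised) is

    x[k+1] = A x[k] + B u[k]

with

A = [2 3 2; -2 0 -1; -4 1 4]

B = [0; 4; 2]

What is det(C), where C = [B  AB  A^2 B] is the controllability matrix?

2344

AB = [[16], [-2], [12]]
A^2B = [[50], [-44], [-18]]
Controllability matrix C = [B  AB  A^2B] = [[0, 16, 50], [4, -2, -44], [2, 12, -18]]
Expanding along the first row, det(C) = 0·((-2)·(-18) - (-44)·12) - 16·(4·(-18) - (-44)·2) + 50·(4·12 - (-2)·2) = 0·564 - 16·16 + 50·52 = 2344
Since det(C) ≠ 0, rank(C) = 3 and the system is completely controllable.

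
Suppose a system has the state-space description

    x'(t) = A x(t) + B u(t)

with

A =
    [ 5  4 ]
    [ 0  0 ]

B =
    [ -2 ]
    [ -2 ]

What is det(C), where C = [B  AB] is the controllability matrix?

AB = [[-18], [0]]
Controllability matrix C = [B  AB] = [[-2, -18], [-2, 0]]
det(C) = (-2)·0 - (-18)·(-2) = 0 - 36 = -36
Since det(C) ≠ 0, rank(C) = 2 and the system is completely controllable.

-36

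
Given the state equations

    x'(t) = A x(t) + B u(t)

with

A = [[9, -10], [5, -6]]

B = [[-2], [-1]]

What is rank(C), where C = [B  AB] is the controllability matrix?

AB = [[-8], [-4]]
Controllability matrix C = [B  AB] = [[-2, -8], [-1, -4]]
Every column of C is a scalar multiple of column 1 = [-2, -1] (multipliers 1, 4), so the columns span a one-dimensional space.
C ≠ 0, hence rank(C) = 1.
rank(C) = 1 < n = 2, so the pair (A, B) is not completely controllable.

1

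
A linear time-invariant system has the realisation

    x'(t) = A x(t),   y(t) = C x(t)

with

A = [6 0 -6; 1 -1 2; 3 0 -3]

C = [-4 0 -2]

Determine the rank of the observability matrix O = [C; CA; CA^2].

CA = [[-30, 0, 30]]
CA^2 = [[-90, 0, 90]]
Observability matrix O = [C; CA; CA^2] = [[-4, 0, -2], [-30, 0, 30], [-90, 0, 90]]
Column 2 of O is identically zero, so rank(O) ≤ 2.
The 2×2 minor from rows 1, 2, columns 1, 3 is (-4)·30 - (-2)·(-30) = -120 - 60 = -180 ≠ 0, so rank(O) = 2.
rank(O) = 2 < n = 3, so the pair (A, C) is not completely observable.

2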